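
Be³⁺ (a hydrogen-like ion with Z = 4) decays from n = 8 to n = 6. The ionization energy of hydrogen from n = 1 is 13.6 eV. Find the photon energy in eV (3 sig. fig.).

The Bohr energies scale as Z², so for Z = 4: E_n = −217.6/n² eV.
E_8 = −217.6/64 = −3.400 eV and E_6 = −217.6/36 = −6.044 eV.
The photon energy is |E_8 − E_6| = 2.64 eV.

2.64 eV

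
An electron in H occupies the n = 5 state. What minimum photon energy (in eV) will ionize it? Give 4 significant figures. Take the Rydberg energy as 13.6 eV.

E_5 = −13.60/25 = −0.5440 eV, so ionization (to E = 0) requires 0.5440 eV.

0.5440 eV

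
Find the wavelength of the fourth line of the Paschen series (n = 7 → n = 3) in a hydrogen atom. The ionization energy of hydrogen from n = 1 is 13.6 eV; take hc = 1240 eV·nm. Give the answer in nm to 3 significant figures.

The Paschen series terminates on n_f = 3; the fourth line has n_i = 3+4 = 7.
ΔE = 13.60 × (1/3² − 1/7²) = 1.234 eV.
λ = 1240 / 1.234 = 1010 nm.

1010 nm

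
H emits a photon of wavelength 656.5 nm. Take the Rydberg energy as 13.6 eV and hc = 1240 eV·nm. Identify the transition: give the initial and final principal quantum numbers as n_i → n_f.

The photon energy is ΔE = hc/λ = 1240 / 656.5 = 1.889 eV.
With Z = 1, ΔE = 13.60 × (1/n_f² − 1/n_i²), so 1/n_f² − 1/n_i² = 0.1389.
Trying n_f = 2 gives 1/n_i² = 0.1111, i.e. n_i ≈ 3; this pair matches.

n_i = 3, n_f = 2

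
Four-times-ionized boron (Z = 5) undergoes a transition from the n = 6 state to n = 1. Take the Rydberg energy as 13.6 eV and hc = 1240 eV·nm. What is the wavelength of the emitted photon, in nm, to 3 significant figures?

3.75 nm

For Z = 5 the level energies scale as Z², so the effective Rydberg energy is 13.6 × 25 = 340.0 eV.
ΔE = 340.0 × (1/1² − 1/6²) = 340.0 × 0.9722 = 330.6 eV.
λ = hc/ΔE = 1240 / 330.6 = 3.75 nm.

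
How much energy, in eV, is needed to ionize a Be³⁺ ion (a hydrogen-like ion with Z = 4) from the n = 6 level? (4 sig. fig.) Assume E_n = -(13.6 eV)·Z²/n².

6.044 eV

E_n = −13.6 Z²/n² = −217.6/n² eV for Z = 4.
E_6 = −217.6/36 = −6.044 eV, so ionization (to E = 0) requires 6.044 eV.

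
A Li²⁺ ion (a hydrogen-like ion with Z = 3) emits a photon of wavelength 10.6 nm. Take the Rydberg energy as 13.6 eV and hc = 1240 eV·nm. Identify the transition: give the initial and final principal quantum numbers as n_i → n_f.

n_i = 5, n_f = 1

The photon energy is ΔE = hc/λ = 1240 / 10.6 = 117.0 eV.
With Z = 3, ΔE = 122.4 × (1/n_f² − 1/n_i²), so 1/n_f² − 1/n_i² = 0.9557.
Trying n_f = 1 gives 1/n_i² = 0.04427, i.e. n_i ≈ 5; this pair matches.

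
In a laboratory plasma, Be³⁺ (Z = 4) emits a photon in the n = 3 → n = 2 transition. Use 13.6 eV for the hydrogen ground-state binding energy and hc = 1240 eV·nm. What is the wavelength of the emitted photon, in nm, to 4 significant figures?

41.03 nm

For Z = 4 the level energies scale as Z², so the effective Rydberg energy is 13.6 × 16 = 217.6 eV.
ΔE = 217.6 × (1/2² − 1/3²) = 217.6 × 0.1389 = 30.22 eV.
λ = hc/ΔE = 1240 / 30.22 = 41.03 nm.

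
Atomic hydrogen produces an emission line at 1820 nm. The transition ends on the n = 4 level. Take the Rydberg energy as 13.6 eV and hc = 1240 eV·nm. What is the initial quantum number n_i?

The photon energy is ΔE = hc/λ = 1240 / 1820 = 0.6813 eV.
With Z = 1, ΔE = 13.60 × (1/n_f² − 1/n_i²), so 1/n_f² − 1/n_i² = 0.05010.
With n_f = 4: 1/n_i² = 1/16 − 0.05010 = 0.01240, so n_i ≈ 8.98.

n_i = 9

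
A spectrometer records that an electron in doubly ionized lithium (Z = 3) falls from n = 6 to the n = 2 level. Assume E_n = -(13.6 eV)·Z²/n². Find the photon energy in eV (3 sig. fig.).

The Bohr energies scale as Z², so for Z = 3: E_n = −122.4/n² eV.
E_6 = −122.4/36 = −3.400 eV and E_2 = −122.4/4 = −30.60 eV.
The photon energy is |E_6 − E_2| = 27.2 eV.

27.2 eV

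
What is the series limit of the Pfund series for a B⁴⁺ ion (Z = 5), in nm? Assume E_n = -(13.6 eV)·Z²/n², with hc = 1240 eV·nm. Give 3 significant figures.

91.2 nm

The Pfund series has lower level n_f = 5; the series limit corresponds to n_i → ∞.
ΔE_max = 13.6 × 25 / 5² = 13.60 eV.
λ_min = 1240 / 13.60 = 91.2 nm.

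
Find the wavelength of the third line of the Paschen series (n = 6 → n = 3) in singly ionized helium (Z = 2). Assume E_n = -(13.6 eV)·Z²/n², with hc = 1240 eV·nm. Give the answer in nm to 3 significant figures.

The Paschen series terminates on n_f = 3; the third line has n_i = 3+3 = 6.
ΔE = 54.40 × (1/3² − 1/6²) = 4.533 eV.
λ = 1240 / 4.533 = 274 nm.

274 nm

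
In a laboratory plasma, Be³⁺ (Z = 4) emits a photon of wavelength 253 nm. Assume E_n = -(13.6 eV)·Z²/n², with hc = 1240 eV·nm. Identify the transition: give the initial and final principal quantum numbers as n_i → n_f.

n_i = 5, n_f = 4

The photon energy is ΔE = hc/λ = 1240 / 253 = 4.901 eV.
With Z = 4, ΔE = 217.6 × (1/n_f² − 1/n_i²), so 1/n_f² − 1/n_i² = 0.02252.
Trying n_f = 4 gives 1/n_i² = 0.03998, i.e. n_i ≈ 5; this pair matches.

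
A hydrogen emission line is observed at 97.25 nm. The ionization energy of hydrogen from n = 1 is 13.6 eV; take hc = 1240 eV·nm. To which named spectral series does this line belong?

ΔE = 1240/97.25 = 12.75 eV.
This matches 13.6 × (1/1² − 1/4²), so n_f = 1: the Lyman series.

Lyman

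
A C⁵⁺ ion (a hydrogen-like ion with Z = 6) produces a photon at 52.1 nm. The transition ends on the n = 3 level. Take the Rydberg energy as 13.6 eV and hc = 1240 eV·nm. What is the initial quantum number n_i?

The photon energy is ΔE = hc/λ = 1240 / 52.1 = 23.80 eV.
With Z = 6, ΔE = 489.6 × (1/n_f² − 1/n_i²), so 1/n_f² − 1/n_i² = 0.04861.
With n_f = 3: 1/n_i² = 1/9 − 0.04861 = 0.06250, so n_i ≈ 4.00.

n_i = 4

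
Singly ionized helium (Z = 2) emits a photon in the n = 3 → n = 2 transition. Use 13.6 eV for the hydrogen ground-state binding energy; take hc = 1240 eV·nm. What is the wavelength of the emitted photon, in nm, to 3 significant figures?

164 nm

For Z = 2 the level energies scale as Z², so the effective Rydberg energy is 13.6 × 4 = 54.40 eV.
ΔE = 54.40 × (1/2² − 1/3²) = 54.40 × 0.1389 = 7.556 eV.
λ = hc/ΔE = 1240 / 7.556 = 164 nm.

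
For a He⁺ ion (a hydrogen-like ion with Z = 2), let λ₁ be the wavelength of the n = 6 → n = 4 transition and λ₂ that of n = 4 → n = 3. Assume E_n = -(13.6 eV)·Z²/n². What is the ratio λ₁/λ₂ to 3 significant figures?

λ ∝ 1/ΔE ∝ 1/(1/n_f² − 1/n_i²), and the Z² and hc factors cancel in the ratio.
λ₁/λ₂ = (1/3² − 1/4²)/(1/4² − 1/6²) = 0.04861/0.03472 = 1.40.

1.40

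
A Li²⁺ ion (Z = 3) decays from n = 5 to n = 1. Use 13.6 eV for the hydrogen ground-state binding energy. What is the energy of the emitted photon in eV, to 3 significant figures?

The Bohr energies scale as Z², so for Z = 3: E_n = −122.4/n² eV.
E_5 = −122.4/25 = −4.896 eV and E_1 = −122.4/1 = −122.4 eV.
The photon energy is |E_5 − E_1| = 118 eV.

118 eV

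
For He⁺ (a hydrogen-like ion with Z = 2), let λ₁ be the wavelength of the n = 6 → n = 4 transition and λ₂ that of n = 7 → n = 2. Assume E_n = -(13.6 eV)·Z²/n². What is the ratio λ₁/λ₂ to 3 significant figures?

λ ∝ 1/ΔE ∝ 1/(1/n_f² − 1/n_i²), and the Z² and hc factors cancel in the ratio.
λ₁/λ₂ = (1/2² − 1/7²)/(1/4² − 1/6²) = 0.2296/0.03472 = 6.61.

6.61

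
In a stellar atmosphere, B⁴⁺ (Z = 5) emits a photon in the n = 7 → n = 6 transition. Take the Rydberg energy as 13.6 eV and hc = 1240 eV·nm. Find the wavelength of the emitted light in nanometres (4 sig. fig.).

For Z = 5 the level energies scale as Z², so the effective Rydberg energy is 13.6 × 25 = 340.0 eV.
ΔE = 340.0 × (1/6² − 1/7²) = 340.0 × 0.007370 = 2.506 eV.
λ = hc/ΔE = 1240 / 2.506 = 494.9 nm.

494.9 nm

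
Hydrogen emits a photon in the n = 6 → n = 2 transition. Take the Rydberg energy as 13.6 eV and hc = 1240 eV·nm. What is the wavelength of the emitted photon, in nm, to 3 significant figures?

410 nm

ΔE = 13.60 × (1/2² − 1/6²) = 13.60 × 0.2222 = 3.022 eV.
λ = hc/ΔE = 1240 / 3.022 = 410 nm.
This line belongs to the Balmer series.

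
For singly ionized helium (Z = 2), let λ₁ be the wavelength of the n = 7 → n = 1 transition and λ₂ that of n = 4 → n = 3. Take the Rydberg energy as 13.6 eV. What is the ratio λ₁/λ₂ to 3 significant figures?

0.0496

λ ∝ 1/ΔE ∝ 1/(1/n_f² − 1/n_i²), and the Z² and hc factors cancel in the ratio.
λ₁/λ₂ = (1/3² − 1/4²)/(1/1² − 1/7²) = 0.04861/0.9796 = 0.0496.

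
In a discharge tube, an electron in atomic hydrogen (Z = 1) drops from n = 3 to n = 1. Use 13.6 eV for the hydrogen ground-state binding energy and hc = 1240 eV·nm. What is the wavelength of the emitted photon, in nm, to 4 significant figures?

ΔE = 13.60 × (1/1² − 1/3²) = 13.60 × 0.8889 = 12.09 eV.
λ = hc/ΔE = 1240 / 12.09 = 102.6 nm.
This line belongs to the Lyman series.

102.6 nm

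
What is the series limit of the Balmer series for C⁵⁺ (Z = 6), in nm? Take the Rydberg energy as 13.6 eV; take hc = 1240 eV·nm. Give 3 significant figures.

The Balmer series has lower level n_f = 2; the series limit corresponds to n_i → ∞.
ΔE_max = 13.6 × 36 / 2² = 122.4 eV.
λ_min = 1240 / 122.4 = 10.1 nm.

10.1 nm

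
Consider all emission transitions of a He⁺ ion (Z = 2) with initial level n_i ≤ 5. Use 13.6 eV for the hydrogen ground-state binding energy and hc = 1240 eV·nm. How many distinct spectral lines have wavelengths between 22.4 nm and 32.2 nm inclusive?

Enumerate all n_i → n_f pairs with 1 ≤ n_f < n_i ≤ 5 and compute λ = 1240 / [13.6·4·(1/n_f² − 1/n_i²)].
Lines falling in [22.4, 32.2] nm: 5→1 (23.74 nm), 4→1 (24.31 nm), 3→1 (25.64 nm), 2→1 (30.39 nm).

4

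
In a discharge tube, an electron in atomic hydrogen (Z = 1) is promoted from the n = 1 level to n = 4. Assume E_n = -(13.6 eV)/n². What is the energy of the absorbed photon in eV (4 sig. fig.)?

E_4 = −13.60/16 = −0.8500 eV and E_1 = −13.60/1 = −13.60 eV.
The photon energy is |E_4 − E_1| = 12.75 eV.

12.75 eV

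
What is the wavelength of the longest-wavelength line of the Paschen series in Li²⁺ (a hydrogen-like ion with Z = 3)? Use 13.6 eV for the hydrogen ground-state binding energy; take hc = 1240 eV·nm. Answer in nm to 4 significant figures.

The Paschen series terminates on n_f = 3; the first line has n_i = 3+1 = 4.
ΔE = 122.4 × (1/3² − 1/4²) = 5.950 eV.
λ = 1240 / 5.950 = 208.4 nm.

208.4 nm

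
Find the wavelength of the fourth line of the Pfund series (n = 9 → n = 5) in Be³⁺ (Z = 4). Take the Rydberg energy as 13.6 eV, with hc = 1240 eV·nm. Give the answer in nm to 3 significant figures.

206 nm

The Pfund series terminates on n_f = 5; the fourth line has n_i = 5+4 = 9.
ΔE = 217.6 × (1/5² − 1/9²) = 6.018 eV.
λ = 1240 / 6.018 = 206 nm.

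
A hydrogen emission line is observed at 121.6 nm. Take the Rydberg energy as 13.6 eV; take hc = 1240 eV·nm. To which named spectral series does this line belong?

ΔE = 1240/121.6 = 10.20 eV.
This matches 13.6 × (1/1² − 1/2²), so n_f = 1: the Lyman series.

Lyman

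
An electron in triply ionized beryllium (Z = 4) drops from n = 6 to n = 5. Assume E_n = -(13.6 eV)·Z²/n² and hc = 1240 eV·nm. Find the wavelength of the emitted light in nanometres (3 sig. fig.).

466 nm

For Z = 4 the level energies scale as Z², so the effective Rydberg energy is 13.6 × 16 = 217.6 eV.
ΔE = 217.6 × (1/5² − 1/6²) = 217.6 × 0.01222 = 2.660 eV.
λ = hc/ΔE = 1240 / 2.660 = 466 nm.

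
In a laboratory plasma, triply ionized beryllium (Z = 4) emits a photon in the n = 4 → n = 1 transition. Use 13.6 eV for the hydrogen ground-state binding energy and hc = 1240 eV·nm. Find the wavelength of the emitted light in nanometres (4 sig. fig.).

For Z = 4 the level energies scale as Z², so the effective Rydberg energy is 13.6 × 16 = 217.6 eV.
ΔE = 217.6 × (1/1² − 1/4²) = 217.6 × 0.9375 = 204.0 eV.
λ = hc/ΔE = 1240 / 204.0 = 6.078 nm.

6.078 nm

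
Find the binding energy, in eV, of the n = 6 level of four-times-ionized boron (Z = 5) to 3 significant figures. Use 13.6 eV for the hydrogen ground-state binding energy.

9.44 eV

E_n = −13.6 Z²/n² = −340.0/n² eV for Z = 5.
E_6 = −340.0/36 = −9.44 eV, so ionization (to E = 0) requires 9.44 eV.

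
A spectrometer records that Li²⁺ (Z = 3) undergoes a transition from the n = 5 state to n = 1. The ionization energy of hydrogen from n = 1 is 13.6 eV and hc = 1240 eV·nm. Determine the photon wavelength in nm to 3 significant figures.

For Z = 3 the level energies scale as Z², so the effective Rydberg energy is 13.6 × 9 = 122.4 eV.
ΔE = 122.4 × (1/1² − 1/5²) = 122.4 × 0.9600 = 117.5 eV.
λ = hc/ΔE = 1240 / 117.5 = 10.6 nm.

10.6 nm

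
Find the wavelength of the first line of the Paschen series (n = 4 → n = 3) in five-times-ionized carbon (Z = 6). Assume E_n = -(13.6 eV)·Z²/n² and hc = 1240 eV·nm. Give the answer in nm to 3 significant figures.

52.1 nm

The Paschen series terminates on n_f = 3; the first line has n_i = 3+1 = 4.
ΔE = 489.6 × (1/3² − 1/4²) = 23.80 eV.
λ = 1240 / 23.80 = 52.1 nm.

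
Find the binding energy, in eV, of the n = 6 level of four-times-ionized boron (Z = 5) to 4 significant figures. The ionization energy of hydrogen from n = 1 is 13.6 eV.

9.444 eV

E_n = −13.6 Z²/n² = −340.0/n² eV for Z = 5.
E_6 = −340.0/36 = −9.444 eV, so ionization (to E = 0) requires 9.444 eV.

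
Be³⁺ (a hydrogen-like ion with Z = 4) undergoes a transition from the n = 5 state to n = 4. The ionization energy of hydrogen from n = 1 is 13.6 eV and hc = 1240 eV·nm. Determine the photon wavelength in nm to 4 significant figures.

For Z = 4 the level energies scale as Z², so the effective Rydberg energy is 13.6 × 16 = 217.6 eV.
ΔE = 217.6 × (1/4² − 1/5²) = 217.6 × 0.02250 = 4.896 eV.
λ = hc/ΔE = 1240 / 4.896 = 253.3 nm.

253.3 nm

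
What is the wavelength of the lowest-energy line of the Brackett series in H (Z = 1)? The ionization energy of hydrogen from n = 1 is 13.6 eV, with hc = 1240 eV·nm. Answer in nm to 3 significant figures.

The Brackett series terminates on n_f = 4; the first line has n_i = 4+1 = 5.
ΔE = 13.60 × (1/4² − 1/5²) = 0.3060 eV.
λ = 1240 / 0.3060 = 4050 nm.

4050 nm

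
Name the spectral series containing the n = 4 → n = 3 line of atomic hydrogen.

Paschen

The series is set by the lower level: n_f = 3 is the Paschen series.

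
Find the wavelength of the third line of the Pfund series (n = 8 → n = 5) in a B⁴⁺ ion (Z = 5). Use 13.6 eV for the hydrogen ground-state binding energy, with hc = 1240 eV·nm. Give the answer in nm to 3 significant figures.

150 nm

The Pfund series terminates on n_f = 5; the third line has n_i = 5+3 = 8.
ΔE = 340.0 × (1/5² − 1/8²) = 8.288 eV.
λ = 1240 / 8.288 = 150 nm.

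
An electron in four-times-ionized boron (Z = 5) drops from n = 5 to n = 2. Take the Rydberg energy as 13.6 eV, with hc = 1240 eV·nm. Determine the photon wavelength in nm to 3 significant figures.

For Z = 5 the level energies scale as Z², so the effective Rydberg energy is 13.6 × 25 = 340.0 eV.
ΔE = 340.0 × (1/2² − 1/5²) = 340.0 × 0.2100 = 71.40 eV.
λ = hc/ΔE = 1240 / 71.40 = 17.4 nm.

17.4 nm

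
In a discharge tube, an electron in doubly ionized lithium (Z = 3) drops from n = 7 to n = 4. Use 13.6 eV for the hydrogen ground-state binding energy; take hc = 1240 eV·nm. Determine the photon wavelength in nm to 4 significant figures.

240.7 nm

For Z = 3 the level energies scale as Z², so the effective Rydberg energy is 13.6 × 9 = 122.4 eV.
ΔE = 122.4 × (1/4² − 1/7²) = 122.4 × 0.04209 = 5.152 eV.
λ = hc/ΔE = 1240 / 5.152 = 240.7 nm.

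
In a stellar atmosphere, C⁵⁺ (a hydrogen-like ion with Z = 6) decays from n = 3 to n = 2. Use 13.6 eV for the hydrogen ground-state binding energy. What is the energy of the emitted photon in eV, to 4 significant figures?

68.00 eV

The Bohr energies scale as Z², so for Z = 6: E_n = −489.6/n² eV.
E_3 = −489.6/9 = −54.40 eV and E_2 = −489.6/4 = −122.4 eV.
The photon energy is |E_3 − E_2| = 68.00 eV.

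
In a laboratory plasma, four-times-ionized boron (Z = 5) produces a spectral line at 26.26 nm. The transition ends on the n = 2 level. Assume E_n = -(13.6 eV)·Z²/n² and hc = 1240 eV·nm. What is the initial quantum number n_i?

The photon energy is ΔE = hc/λ = 1240 / 26.26 = 47.22 eV.
With Z = 5, ΔE = 340.0 × (1/n_f² − 1/n_i²), so 1/n_f² − 1/n_i² = 0.1389.
With n_f = 2: 1/n_i² = 1/4 − 0.1389 = 0.1111, so n_i ≈ 3.00.

n_i = 3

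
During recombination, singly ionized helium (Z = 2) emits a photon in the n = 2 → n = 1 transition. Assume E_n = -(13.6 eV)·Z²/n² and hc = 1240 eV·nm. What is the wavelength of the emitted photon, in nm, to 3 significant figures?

For Z = 2 the level energies scale as Z², so the effective Rydberg energy is 13.6 × 4 = 54.40 eV.
ΔE = 54.40 × (1/1² − 1/2²) = 54.40 × 0.7500 = 40.80 eV.
λ = hc/ΔE = 1240 / 40.80 = 30.4 nm.

30.4 nm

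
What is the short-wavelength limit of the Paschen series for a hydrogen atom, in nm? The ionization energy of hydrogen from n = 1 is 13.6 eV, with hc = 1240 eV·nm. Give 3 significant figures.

821 nm

The Paschen series has lower level n_f = 3; the series limit corresponds to n_i → ∞.
ΔE_max = 13.6 × 1 / 3² = 1.511 eV.
λ_min = 1240 / 1.511 = 821 nm.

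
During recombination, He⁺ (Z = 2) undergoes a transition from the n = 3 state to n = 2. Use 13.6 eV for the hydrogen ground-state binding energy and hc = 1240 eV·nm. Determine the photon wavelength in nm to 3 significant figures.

164 nm

For Z = 2 the level energies scale as Z², so the effective Rydberg energy is 13.6 × 4 = 54.40 eV.
ΔE = 54.40 × (1/2² − 1/3²) = 54.40 × 0.1389 = 7.556 eV.
λ = hc/ΔE = 1240 / 7.556 = 164 nm.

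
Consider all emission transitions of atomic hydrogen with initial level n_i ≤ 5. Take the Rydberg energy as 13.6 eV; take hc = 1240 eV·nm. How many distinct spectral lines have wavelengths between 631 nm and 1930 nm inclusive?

3

Enumerate all n_i → n_f pairs with 1 ≤ n_f < n_i ≤ 5 and compute λ = 1240 / [13.6·1·(1/n_f² − 1/n_i²)].
Lines falling in [631, 1930] nm: 3→2 (656.5 nm), 5→3 (1282 nm), 4→3 (1876 nm).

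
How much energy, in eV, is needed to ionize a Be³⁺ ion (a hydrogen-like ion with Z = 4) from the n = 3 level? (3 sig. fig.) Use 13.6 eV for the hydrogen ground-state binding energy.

E_n = −13.6 Z²/n² = −217.6/n² eV for Z = 4.
E_3 = −217.6/9 = −24.2 eV, so ionization (to E = 0) requires 24.2 eV.

24.2 eV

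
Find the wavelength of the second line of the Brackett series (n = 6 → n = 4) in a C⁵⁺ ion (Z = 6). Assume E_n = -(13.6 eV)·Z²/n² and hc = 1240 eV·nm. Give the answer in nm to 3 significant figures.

The Brackett series terminates on n_f = 4; the second line has n_i = 4+2 = 6.
ΔE = 489.6 × (1/4² − 1/6²) = 17.00 eV.
λ = 1240 / 17.00 = 72.9 nm.

72.9 nm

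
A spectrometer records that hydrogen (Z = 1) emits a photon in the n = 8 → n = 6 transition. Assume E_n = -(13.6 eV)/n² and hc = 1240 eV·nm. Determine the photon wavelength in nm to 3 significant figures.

ΔE = 13.60 × (1/6² − 1/8²) = 13.60 × 0.01215 = 0.1653 eV.
λ = hc/ΔE = 1240 / 0.1653 = 7500 nm.

7500 nm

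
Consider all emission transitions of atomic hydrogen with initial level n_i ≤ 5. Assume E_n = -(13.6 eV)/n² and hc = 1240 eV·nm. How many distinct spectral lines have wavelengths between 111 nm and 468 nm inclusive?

Enumerate all n_i → n_f pairs with 1 ≤ n_f < n_i ≤ 5 and compute λ = 1240 / [13.6·1·(1/n_f² − 1/n_i²)].
Lines falling in [111, 468] nm: 2→1 (121.6 nm), 5→2 (434.2 nm).

2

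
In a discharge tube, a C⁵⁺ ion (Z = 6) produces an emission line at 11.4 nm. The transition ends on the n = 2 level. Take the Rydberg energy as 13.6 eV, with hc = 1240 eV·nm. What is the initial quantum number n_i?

The photon energy is ΔE = hc/λ = 1240 / 11.4 = 108.8 eV.
With Z = 6, ΔE = 489.6 × (1/n_f² − 1/n_i²), so 1/n_f² − 1/n_i² = 0.2222.
With n_f = 2: 1/n_i² = 1/4 − 0.2222 = 0.02784, so n_i ≈ 5.99.

n_i = 6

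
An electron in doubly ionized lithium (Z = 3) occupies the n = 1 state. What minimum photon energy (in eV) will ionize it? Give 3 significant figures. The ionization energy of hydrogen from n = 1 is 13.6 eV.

122 eV

E_n = −13.6 Z²/n² = −122.4/n² eV for Z = 3.
E_1 = −122.4/1 = −122 eV, so ionization (to E = 0) requires 122 eV.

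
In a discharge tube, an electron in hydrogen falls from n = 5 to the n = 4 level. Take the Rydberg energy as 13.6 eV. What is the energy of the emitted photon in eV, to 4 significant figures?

0.3060 eV

E_5 = −13.60/25 = −0.5440 eV and E_4 = −13.60/16 = −0.8500 eV.
The photon energy is |E_5 − E_4| = 0.3060 eV.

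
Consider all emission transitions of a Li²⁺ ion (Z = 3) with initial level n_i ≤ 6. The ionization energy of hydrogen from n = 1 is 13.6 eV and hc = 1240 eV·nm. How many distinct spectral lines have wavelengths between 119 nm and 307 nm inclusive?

4

Enumerate all n_i → n_f pairs with 1 ≤ n_f < n_i ≤ 6 and compute λ = 1240 / [13.6·9·(1/n_f² − 1/n_i²)].
Lines falling in [119, 307] nm: 6→3 (121.6 nm), 5→3 (142.5 nm), 4→3 (208.4 nm), 6→4 (291.8 nm).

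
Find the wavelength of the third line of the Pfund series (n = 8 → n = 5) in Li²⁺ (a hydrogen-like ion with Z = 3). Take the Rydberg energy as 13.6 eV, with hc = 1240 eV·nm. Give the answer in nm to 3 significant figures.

416 nm

The Pfund series terminates on n_f = 5; the third line has n_i = 5+3 = 8.
ΔE = 122.4 × (1/5² − 1/8²) = 2.984 eV.
λ = 1240 / 2.984 = 416 nm.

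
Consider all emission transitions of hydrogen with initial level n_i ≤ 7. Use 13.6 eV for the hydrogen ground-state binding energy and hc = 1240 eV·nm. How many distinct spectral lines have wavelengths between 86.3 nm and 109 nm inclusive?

5

Enumerate all n_i → n_f pairs with 1 ≤ n_f < n_i ≤ 7 and compute λ = 1240 / [13.6·1·(1/n_f² − 1/n_i²)].
Lines falling in [86.3, 109] nm: 7→1 (93.08 nm), 6→1 (93.78 nm), 5→1 (94.98 nm), 4→1 (97.25 nm), 3→1 (102.6 nm).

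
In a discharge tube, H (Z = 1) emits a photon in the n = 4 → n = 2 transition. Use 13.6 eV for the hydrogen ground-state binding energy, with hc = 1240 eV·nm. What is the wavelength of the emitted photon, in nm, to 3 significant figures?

486 nm

ΔE = 13.60 × (1/2² − 1/4²) = 13.60 × 0.1875 = 2.550 eV.
λ = hc/ΔE = 1240 / 2.550 = 486 nm.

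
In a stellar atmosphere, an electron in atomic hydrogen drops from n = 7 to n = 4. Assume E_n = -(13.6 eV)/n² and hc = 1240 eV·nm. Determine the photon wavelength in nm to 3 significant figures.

2170 nm

ΔE = 13.60 × (1/4² − 1/7²) = 13.60 × 0.04209 = 0.5724 eV.
λ = hc/ΔE = 1240 / 0.5724 = 2170 nm.
This line belongs to the Brackett series.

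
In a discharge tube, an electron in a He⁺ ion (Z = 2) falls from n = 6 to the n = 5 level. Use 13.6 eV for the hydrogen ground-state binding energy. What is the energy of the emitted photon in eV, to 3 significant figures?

0.665 eV

The Bohr energies scale as Z², so for Z = 2: E_n = −54.40/n² eV.
E_6 = −54.40/36 = −1.511 eV and E_5 = −54.40/25 = −2.176 eV.
The photon energy is |E_6 − E_5| = 0.665 eV.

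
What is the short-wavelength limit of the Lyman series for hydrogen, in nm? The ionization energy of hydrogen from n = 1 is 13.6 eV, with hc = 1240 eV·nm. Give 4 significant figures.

The Lyman series has lower level n_f = 1; the series limit corresponds to n_i → ∞.
ΔE_max = 13.6 × 1 / 1² = 13.60 eV.
λ_min = 1240 / 13.60 = 91.18 nm.

91.18 nm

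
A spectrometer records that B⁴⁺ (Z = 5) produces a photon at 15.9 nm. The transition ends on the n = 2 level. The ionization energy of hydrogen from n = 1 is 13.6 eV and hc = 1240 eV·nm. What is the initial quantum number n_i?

n_i = 7

The photon energy is ΔE = hc/λ = 1240 / 15.9 = 77.99 eV.
With Z = 5, ΔE = 340.0 × (1/n_f² − 1/n_i²), so 1/n_f² − 1/n_i² = 0.2294.
With n_f = 2: 1/n_i² = 1/4 − 0.2294 = 0.02063, so n_i ≈ 6.96.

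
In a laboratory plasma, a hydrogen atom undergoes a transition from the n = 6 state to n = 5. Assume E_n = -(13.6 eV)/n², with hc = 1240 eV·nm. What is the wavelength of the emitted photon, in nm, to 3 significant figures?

ΔE = 13.60 × (1/5² − 1/6²) = 13.60 × 0.01222 = 0.1662 eV.
λ = hc/ΔE = 1240 / 0.1662 = 7460 nm.

7460 nm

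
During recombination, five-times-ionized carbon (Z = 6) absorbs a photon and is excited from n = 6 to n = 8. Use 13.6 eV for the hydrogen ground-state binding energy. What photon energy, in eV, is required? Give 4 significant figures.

The Bohr energies scale as Z², so for Z = 6: E_n = −489.6/n² eV.
E_8 = −489.6/64 = −7.650 eV and E_6 = −489.6/36 = −13.60 eV.
The photon energy is |E_8 − E_6| = 5.950 eV.

5.950 eV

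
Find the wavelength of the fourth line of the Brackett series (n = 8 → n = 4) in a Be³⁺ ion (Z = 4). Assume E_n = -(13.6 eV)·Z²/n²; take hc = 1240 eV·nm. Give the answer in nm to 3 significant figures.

122 nm

The Brackett series terminates on n_f = 4; the fourth line has n_i = 4+4 = 8.
ΔE = 217.6 × (1/4² − 1/8²) = 10.20 eV.
λ = 1240 / 10.20 = 122 nm.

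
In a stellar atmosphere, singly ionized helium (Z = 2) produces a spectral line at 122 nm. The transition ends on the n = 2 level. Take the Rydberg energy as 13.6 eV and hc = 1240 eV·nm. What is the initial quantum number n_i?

The photon energy is ΔE = hc/λ = 1240 / 122 = 10.16 eV.
With Z = 2, ΔE = 54.40 × (1/n_f² − 1/n_i²), so 1/n_f² − 1/n_i² = 0.1868.
With n_f = 2: 1/n_i² = 1/4 − 0.1868 = 0.06316, so n_i ≈ 3.98.

n_i = 4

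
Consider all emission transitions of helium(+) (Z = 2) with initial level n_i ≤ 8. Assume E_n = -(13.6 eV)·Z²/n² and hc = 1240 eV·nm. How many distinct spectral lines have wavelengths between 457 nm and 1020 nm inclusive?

6

Enumerate all n_i → n_f pairs with 1 ≤ n_f < n_i ≤ 8 and compute λ = 1240 / [13.6·4·(1/n_f² − 1/n_i²)].
Lines falling in [457, 1020] nm: 4→3 (468.9 nm), 8→4 (486.3 nm), 7→4 (541.5 nm), 6→4 (656.5 nm), 8→5 (935.1 nm), 5→4 (1013 nm).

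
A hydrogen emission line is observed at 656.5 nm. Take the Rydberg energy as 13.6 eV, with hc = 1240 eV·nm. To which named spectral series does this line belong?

ΔE = 1240/656.5 = 1.889 eV.
This matches 13.6 × (1/2² − 1/3²), so n_f = 2: the Balmer series.

Balmer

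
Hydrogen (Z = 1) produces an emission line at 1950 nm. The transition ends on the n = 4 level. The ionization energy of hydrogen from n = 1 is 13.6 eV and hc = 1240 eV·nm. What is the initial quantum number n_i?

n_i = 8

The photon energy is ΔE = hc/λ = 1240 / 1950 = 0.6359 eV.
With Z = 1, ΔE = 13.60 × (1/n_f² − 1/n_i²), so 1/n_f² − 1/n_i² = 0.04676.
With n_f = 4: 1/n_i² = 1/16 − 0.04676 = 0.01574, so n_i ≈ 7.97.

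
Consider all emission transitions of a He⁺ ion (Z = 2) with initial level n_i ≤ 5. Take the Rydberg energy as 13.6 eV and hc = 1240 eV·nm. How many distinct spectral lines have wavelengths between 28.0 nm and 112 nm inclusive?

Enumerate all n_i → n_f pairs with 1 ≤ n_f < n_i ≤ 5 and compute λ = 1240 / [13.6·4·(1/n_f² − 1/n_i²)].
Lines falling in [28.0, 112] nm: 2→1 (30.39 nm), 5→2 (108.5 nm).

2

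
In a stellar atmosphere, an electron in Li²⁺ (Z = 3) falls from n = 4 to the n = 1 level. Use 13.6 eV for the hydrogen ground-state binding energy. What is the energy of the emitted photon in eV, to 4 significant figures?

The Bohr energies scale as Z², so for Z = 3: E_n = −122.4/n² eV.
E_4 = −122.4/16 = −7.650 eV and E_1 = −122.4/1 = −122.4 eV.
The photon energy is |E_4 − E_1| = 114.8 eV.

114.8 eV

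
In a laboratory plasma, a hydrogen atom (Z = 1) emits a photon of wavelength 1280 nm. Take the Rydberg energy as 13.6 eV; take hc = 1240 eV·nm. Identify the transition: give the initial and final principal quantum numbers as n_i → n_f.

The photon energy is ΔE = hc/λ = 1240 / 1280 = 0.9688 eV.
With Z = 1, ΔE = 13.60 × (1/n_f² − 1/n_i²), so 1/n_f² − 1/n_i² = 0.07123.
Trying n_f = 3 gives 1/n_i² = 0.03988, i.e. n_i ≈ 5; this pair matches.

n_i = 5, n_f = 3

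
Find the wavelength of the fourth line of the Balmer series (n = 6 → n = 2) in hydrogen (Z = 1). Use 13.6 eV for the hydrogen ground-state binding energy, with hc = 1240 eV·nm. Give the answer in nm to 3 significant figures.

410 nm

The Balmer series terminates on n_f = 2; the fourth line has n_i = 2+4 = 6.
ΔE = 13.60 × (1/2² − 1/6²) = 3.022 eV.
λ = 1240 / 3.022 = 410 nm.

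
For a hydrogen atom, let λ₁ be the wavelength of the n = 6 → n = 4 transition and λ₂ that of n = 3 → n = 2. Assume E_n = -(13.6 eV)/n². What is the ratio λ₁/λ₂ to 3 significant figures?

4.00

λ ∝ 1/ΔE ∝ 1/(1/n_f² − 1/n_i²), and the Z² and hc factors cancel in the ratio.
λ₁/λ₂ = (1/2² − 1/3²)/(1/4² − 1/6²) = 0.1389/0.03472 = 4.00.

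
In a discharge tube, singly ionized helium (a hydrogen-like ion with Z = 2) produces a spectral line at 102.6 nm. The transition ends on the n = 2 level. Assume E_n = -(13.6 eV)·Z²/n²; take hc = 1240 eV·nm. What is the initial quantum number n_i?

n_i = 6

The photon energy is ΔE = hc/λ = 1240 / 102.6 = 12.09 eV.
With Z = 2, ΔE = 54.40 × (1/n_f² − 1/n_i²), so 1/n_f² − 1/n_i² = 0.2222.
With n_f = 2: 1/n_i² = 1/4 − 0.2222 = 0.02784, so n_i ≈ 5.99.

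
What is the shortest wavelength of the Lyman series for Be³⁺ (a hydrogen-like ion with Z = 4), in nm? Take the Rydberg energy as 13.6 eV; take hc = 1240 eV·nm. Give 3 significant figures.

The Lyman series has lower level n_f = 1; the series limit corresponds to n_i → ∞.
ΔE_max = 13.6 × 16 / 1² = 217.6 eV.
λ_min = 1240 / 217.6 = 5.70 nm.

5.70 nm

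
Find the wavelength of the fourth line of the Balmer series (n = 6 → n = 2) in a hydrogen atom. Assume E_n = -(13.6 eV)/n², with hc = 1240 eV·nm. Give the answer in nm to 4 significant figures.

The Balmer series terminates on n_f = 2; the fourth line has n_i = 2+4 = 6.
ΔE = 13.60 × (1/2² − 1/6²) = 3.022 eV.
λ = 1240 / 3.022 = 410.3 nm.

410.3 nm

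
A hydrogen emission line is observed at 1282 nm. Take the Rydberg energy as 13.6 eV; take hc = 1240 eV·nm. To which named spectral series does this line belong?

ΔE = 1240/1282 = 0.9672 eV.
This matches 13.6 × (1/3² − 1/5²), so n_f = 3: the Paschen series.

Paschen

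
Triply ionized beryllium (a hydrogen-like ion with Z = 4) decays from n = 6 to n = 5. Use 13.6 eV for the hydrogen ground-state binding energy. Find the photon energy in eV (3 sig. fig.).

2.66 eV

The Bohr energies scale as Z², so for Z = 4: E_n = −217.6/n² eV.
E_6 = −217.6/36 = −6.044 eV and E_5 = −217.6/25 = −8.704 eV.
The photon energy is |E_6 − E_5| = 2.66 eV.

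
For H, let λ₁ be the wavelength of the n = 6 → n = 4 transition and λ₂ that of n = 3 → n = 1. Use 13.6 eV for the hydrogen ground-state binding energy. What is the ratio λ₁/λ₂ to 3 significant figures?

25.6

λ ∝ 1/ΔE ∝ 1/(1/n_f² − 1/n_i²), and the Z² and hc factors cancel in the ratio.
λ₁/λ₂ = (1/1² − 1/3²)/(1/4² − 1/6²) = 0.8889/0.03472 = 25.6.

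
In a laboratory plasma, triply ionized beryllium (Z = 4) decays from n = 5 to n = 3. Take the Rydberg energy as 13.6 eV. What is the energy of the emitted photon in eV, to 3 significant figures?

The Bohr energies scale as Z², so for Z = 4: E_n = −217.6/n² eV.
E_5 = −217.6/25 = −8.704 eV and E_3 = −217.6/9 = −24.18 eV.
The photon energy is |E_5 − E_3| = 15.5 eV.

15.5 eV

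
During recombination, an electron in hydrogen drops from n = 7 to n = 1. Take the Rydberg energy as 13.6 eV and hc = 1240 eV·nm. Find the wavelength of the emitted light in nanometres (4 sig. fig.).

93.08 nm

ΔE = 13.60 × (1/1² − 1/7²) = 13.60 × 0.9796 = 13.32 eV.
λ = hc/ΔE = 1240 / 13.32 = 93.08 nm.
This line belongs to the Lyman series.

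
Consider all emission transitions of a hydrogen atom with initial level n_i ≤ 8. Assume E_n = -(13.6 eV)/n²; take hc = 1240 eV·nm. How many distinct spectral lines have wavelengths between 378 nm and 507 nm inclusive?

5

Enumerate all n_i → n_f pairs with 1 ≤ n_f < n_i ≤ 8 and compute λ = 1240 / [13.6·1·(1/n_f² − 1/n_i²)].
Lines falling in [378, 507] nm: 8→2 (389.0 nm), 7→2 (397.1 nm), 6→2 (410.3 nm), 5→2 (434.2 nm), 4→2 (486.3 nm).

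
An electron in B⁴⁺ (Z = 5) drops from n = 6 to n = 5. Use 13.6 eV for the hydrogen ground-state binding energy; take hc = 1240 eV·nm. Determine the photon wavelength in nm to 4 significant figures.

For Z = 5 the level energies scale as Z², so the effective Rydberg energy is 13.6 × 25 = 340.0 eV.
ΔE = 340.0 × (1/5² − 1/6²) = 340.0 × 0.01222 = 4.156 eV.
λ = hc/ΔE = 1240 / 4.156 = 298.4 nm.

298.4 nm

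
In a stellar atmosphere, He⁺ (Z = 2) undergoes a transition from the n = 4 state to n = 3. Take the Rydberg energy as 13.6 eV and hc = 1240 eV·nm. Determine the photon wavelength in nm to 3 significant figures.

For Z = 2 the level energies scale as Z², so the effective Rydberg energy is 13.6 × 4 = 54.40 eV.
ΔE = 54.40 × (1/3² − 1/4²) = 54.40 × 0.04861 = 2.644 eV.
λ = hc/ΔE = 1240 / 2.644 = 469 nm.

469 nm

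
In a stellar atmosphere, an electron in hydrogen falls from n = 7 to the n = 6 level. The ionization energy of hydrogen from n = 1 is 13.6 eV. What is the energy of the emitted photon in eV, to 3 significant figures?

E_7 = −13.60/49 = −0.2776 eV and E_6 = −13.60/36 = −0.3778 eV.
The photon energy is |E_7 − E_6| = 0.100 eV.

0.100 eV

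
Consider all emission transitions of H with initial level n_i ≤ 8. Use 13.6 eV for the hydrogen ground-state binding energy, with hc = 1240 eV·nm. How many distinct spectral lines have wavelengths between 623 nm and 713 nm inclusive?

1

Enumerate all n_i → n_f pairs with 1 ≤ n_f < n_i ≤ 8 and compute λ = 1240 / [13.6·1·(1/n_f² − 1/n_i²)].
Lines falling in [623, 713] nm: 3→2 (656.5 nm).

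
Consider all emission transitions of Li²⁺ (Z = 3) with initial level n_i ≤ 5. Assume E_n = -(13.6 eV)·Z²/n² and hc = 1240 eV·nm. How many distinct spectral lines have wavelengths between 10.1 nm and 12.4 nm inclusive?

Enumerate all n_i → n_f pairs with 1 ≤ n_f < n_i ≤ 5 and compute λ = 1240 / [13.6·9·(1/n_f² − 1/n_i²)].
Lines falling in [10.1, 12.4] nm: 5→1 (10.55 nm), 4→1 (10.81 nm), 3→1 (11.40 nm).

3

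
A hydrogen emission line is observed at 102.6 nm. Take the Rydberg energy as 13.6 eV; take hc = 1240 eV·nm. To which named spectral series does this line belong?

ΔE = 1240/102.6 = 12.09 eV.
This matches 13.6 × (1/1² − 1/3²), so n_f = 1: the Lyman series.

Lyman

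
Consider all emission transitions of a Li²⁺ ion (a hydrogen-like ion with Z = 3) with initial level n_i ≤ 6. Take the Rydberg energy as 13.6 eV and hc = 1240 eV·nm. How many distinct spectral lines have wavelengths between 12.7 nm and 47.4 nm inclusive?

2

Enumerate all n_i → n_f pairs with 1 ≤ n_f < n_i ≤ 6 and compute λ = 1240 / [13.6·9·(1/n_f² − 1/n_i²)].
Lines falling in [12.7, 47.4] nm: 2→1 (13.51 nm), 6→2 (45.59 nm).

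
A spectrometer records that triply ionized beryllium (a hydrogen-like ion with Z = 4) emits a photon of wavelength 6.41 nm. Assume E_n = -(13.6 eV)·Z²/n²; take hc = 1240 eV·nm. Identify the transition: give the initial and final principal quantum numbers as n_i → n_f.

n_i = 3, n_f = 1

The photon energy is ΔE = hc/λ = 1240 / 6.41 = 193.4 eV.
With Z = 4, ΔE = 217.6 × (1/n_f² − 1/n_i²), so 1/n_f² − 1/n_i² = 0.8890.
Trying n_f = 1 gives 1/n_i² = 0.1110, i.e. n_i ≈ 3; this pair matches.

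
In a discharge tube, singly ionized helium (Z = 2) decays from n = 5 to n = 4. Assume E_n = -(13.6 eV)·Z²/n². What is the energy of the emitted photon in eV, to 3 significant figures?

1.22 eV

The Bohr energies scale as Z², so for Z = 2: E_n = −54.40/n² eV.
E_5 = −54.40/25 = −2.176 eV and E_4 = −54.40/16 = −3.400 eV.
The photon energy is |E_5 − E_4| = 1.22 eV.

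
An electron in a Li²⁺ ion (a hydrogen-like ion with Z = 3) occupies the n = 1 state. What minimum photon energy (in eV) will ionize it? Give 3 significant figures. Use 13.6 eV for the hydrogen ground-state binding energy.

E_n = −13.6 Z²/n² = −122.4/n² eV for Z = 3.
E_1 = −122.4/1 = −122 eV, so ionization (to E = 0) requires 122 eV.

122 eV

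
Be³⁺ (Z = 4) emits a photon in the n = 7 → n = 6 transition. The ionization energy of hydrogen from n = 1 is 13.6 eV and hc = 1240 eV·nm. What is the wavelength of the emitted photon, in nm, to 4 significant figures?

For Z = 4 the level energies scale as Z², so the effective Rydberg energy is 13.6 × 16 = 217.6 eV.
ΔE = 217.6 × (1/6² − 1/7²) = 217.6 × 0.007370 = 1.604 eV.
λ = hc/ΔE = 1240 / 1.604 = 773.2 nm.

773.2 nm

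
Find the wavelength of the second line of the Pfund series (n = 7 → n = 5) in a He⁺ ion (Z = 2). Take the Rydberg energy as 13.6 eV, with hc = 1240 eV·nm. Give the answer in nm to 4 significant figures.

The Pfund series terminates on n_f = 5; the second line has n_i = 5+2 = 7.
ΔE = 54.40 × (1/5² − 1/7²) = 1.066 eV.
λ = 1240 / 1.066 = 1163 nm.

1163 nm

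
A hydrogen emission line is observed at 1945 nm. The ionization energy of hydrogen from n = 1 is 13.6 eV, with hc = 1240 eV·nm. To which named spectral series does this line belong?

ΔE = 1240/1945 = 0.6375 eV.
This matches 13.6 × (1/4² − 1/8²), so n_f = 4: the Brackett series.

Brackett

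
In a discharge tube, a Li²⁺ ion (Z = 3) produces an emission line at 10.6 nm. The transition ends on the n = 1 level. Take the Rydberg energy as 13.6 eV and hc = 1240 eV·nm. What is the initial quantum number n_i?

n_i = 5

The photon energy is ΔE = hc/λ = 1240 / 10.6 = 117.0 eV.
With Z = 3, ΔE = 122.4 × (1/n_f² − 1/n_i²), so 1/n_f² − 1/n_i² = 0.9557.
With n_f = 1: 1/n_i² = 1/1 − 0.9557 = 0.04427, so n_i ≈ 4.75.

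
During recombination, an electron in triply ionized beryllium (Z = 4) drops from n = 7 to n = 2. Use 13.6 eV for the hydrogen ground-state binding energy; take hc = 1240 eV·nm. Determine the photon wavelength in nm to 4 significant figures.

24.82 nm

For Z = 4 the level energies scale as Z², so the effective Rydberg energy is 13.6 × 16 = 217.6 eV.
ΔE = 217.6 × (1/2² − 1/7²) = 217.6 × 0.2296 = 49.96 eV.
λ = hc/ΔE = 1240 / 49.96 = 24.82 nm.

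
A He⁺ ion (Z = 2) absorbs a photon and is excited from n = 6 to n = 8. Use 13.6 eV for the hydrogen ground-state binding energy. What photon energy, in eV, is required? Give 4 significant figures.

The Bohr energies scale as Z², so for Z = 2: E_n = −54.40/n² eV.
E_8 = −54.40/64 = −0.8500 eV and E_6 = −54.40/36 = −1.511 eV.
The photon energy is |E_8 − E_6| = 0.6611 eV.

0.6611 eV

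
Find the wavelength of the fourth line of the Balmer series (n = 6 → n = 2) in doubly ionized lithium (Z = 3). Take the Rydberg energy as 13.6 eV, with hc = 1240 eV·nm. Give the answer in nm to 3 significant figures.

The Balmer series terminates on n_f = 2; the fourth line has n_i = 2+4 = 6.
ΔE = 122.4 × (1/2² − 1/6²) = 27.20 eV.
λ = 1240 / 27.20 = 45.6 nm.

45.6 nm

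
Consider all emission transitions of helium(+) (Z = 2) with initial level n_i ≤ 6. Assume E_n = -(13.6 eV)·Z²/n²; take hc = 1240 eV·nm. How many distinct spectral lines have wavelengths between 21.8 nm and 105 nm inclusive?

Enumerate all n_i → n_f pairs with 1 ≤ n_f < n_i ≤ 6 and compute λ = 1240 / [13.6·4·(1/n_f² − 1/n_i²)].
Lines falling in [21.8, 105] nm: 6→1 (23.45 nm), 5→1 (23.74 nm), 4→1 (24.31 nm), 3→1 (25.64 nm), 2→1 (30.39 nm), 6→2 (102.6 nm).

6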